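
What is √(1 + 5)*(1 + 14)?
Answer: 15*√6 ≈ 36.742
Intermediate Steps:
√(1 + 5)*(1 + 14) = √6*15 = 15*√6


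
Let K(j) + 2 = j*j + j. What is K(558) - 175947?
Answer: 135973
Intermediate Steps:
K(j) = -2 + j + j² (K(j) = -2 + (j*j + j) = -2 + (j² + j) = -2 + (j + j²) = -2 + j + j²)
K(558) - 175947 = (-2 + 558 + 558²) - 175947 = (-2 + 558 + 311364) - 175947 = 311920 - 175947 = 135973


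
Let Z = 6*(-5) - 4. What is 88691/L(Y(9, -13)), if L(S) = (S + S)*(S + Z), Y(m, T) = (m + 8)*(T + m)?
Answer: 88691/13872 ≈ 6.3935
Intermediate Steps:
Z = -34 (Z = -30 - 4 = -34)
Y(m, T) = (8 + m)*(T + m)
L(S) = 2*S*(-34 + S) (L(S) = (S + S)*(S - 34) = (2*S)*(-34 + S) = 2*S*(-34 + S))
88691/L(Y(9, -13)) = 88691/((2*(9² + 8*(-13) + 8*9 - 13*9)*(-34 + (9² + 8*(-13) + 8*9 - 13*9)))) = 88691/((2*(81 - 104 + 72 - 117)*(-34 + (81 - 104 + 72 - 117)))) = 88691/((2*(-68)*(-34 - 68))) = 88691/((2*(-68)*(-102))) = 88691/13872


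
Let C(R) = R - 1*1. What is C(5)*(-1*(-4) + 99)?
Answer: 412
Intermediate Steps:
C(R) = -1 + R (C(R) = R - 1 = -1 + R)
C(5)*(-1*(-4) + 99) = (-1 + 5)*(-1*(-4) + 99) = 4*(4 + 99) = 4*103 = 412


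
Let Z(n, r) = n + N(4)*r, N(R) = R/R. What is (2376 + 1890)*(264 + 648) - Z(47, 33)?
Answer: 3890512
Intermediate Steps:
N(R) = 1
Z(n, r) = n + r (Z(n, r) = n + 1*r = n + r)
(2376 + 1890)*(264 + 648) - Z(47, 33) = (2376 + 1890)*(264 + 648) - (47 + 33) = 4266*912 - 1*80 = 3890592 - 80 = 3890512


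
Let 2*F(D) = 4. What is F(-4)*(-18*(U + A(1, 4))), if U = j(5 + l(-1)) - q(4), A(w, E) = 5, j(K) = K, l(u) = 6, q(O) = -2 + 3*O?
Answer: -216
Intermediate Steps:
F(D) = 2 (F(D) = (1/2)*4 = 2)
U = 1 (U = (5 + 6) - (-2 + 3*4) = 11 - (-2 + 12) = 11 - 1*10 = 11 - 10 = 1)
F(-4)*(-18*(U + A(1, 4))) = 2*(-18*(1 + 5)) = 2*(-18*6) = 2*(-108) = -216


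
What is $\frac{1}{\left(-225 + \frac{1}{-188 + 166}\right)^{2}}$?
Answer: $\frac{484}{24512401} \approx 1.9745 \cdot 10^{-5}$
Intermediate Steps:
$\frac{1}{\left(-225 + \frac{1}{-188 + 166}\right)^{2}} = \frac{1}{\left(-225 + \frac{1}{-22}\right)^{2}} = \frac{1}{\left(-225 - \frac{1}{22}\right)^{2}} = \frac{1}{\left(- \frac{4951}{22}\right)^{2}} = \frac{1}{\frac{24512401}{484}} = \frac{484}{24512401}$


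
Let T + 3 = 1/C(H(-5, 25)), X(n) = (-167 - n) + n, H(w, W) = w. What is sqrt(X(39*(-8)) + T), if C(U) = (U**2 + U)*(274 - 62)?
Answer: I*sqrt(191011735)/1060 ≈ 13.038*I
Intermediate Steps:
C(U) = 212*U + 212*U**2 (C(U) = (U + U**2)*212 = 212*U + 212*U**2)
X(n) = -167
T = -12719/4240 (T = -3 + 1/(212*(-5)*(1 - 5)) = -3 + 1/(212*(-5)*(-4)) = -3 + 1/4240 = -12719/4240 ≈ -2.9998)
sqrt(X(39*(-8)) + T) = sqrt(-167 - 12719/4240) = sqrt(-720799/4240) = I*sqrt(191011735)/1060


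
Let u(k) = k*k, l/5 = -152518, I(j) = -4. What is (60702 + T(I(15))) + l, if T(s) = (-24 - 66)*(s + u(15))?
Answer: -721778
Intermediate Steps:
l = -762590 (l = 5*(-152518) = -762590)
u(k) = k**2
T(s) = -20250 - 90*s (T(s) = (-24 - 66)*(s + 15**2) = -90*(s + 225) = -90*(225 + s) = -20250 - 90*s)
(60702 + T(I(15))) + l = (60702 + (-20250 - 90*(-4))) - 762590 = (60702 + (-20250 + 360)) - 762590 = (60702 - 19890) - 762590 = 40812 - 762590 = -721778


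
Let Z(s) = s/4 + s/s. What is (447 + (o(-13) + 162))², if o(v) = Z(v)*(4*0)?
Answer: 370881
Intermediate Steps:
Z(s) = 1 + s/4 (Z(s) = s*(¼) + 1 = s/4 + 1 = 1 + s/4)
o(v) = 0 (o(v) = (1 + v/4)*(4*0) = (1 + v/4)*0 = 0)
(447 + (o(-13) + 162))² = (447 + (0 + 162))² = (447 + 162)² = 609² = 370881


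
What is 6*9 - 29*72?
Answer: -2034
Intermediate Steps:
6*9 - 29*72 = 54 - 2088 = -2034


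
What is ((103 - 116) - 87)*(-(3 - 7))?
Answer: -400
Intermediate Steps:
((103 - 116) - 87)*(-(3 - 7)) = (-13 - 87)*(-1*(-4)) = -100*4 = -400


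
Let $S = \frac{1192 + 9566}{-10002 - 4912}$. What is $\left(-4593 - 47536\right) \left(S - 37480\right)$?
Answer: $\frac{14569729120331}{7457} \approx 1.9538 \cdot 10^{9}$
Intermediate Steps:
$S = - \frac{5379}{7457}$ ($S = \frac{10758}{-14914} = 10758 \left(- \frac{1}{14914}\right) = - \frac{5379}{7457} \approx -0.72134$)
$\left(-4593 - 47536\right) \left(S - 37480\right) = \left(-4593 - 47536\right) \left(- \frac{5379}{7457} - 37480\right) = \left(-52129\right) \left(- \frac{279493739}{7457}\right) = \frac{14569729120331}{7457}$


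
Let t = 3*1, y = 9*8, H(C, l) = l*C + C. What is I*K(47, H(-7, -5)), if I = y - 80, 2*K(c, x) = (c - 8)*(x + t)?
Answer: -4836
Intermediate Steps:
H(C, l) = C + C*l (H(C, l) = C*l + C = C + C*l)
y = 72
t = 3
K(c, x) = (-8 + c)*(3 + x)/2 (K(c, x) = ((c - 8)*(x + 3))/2 = ((-8 + c)*(3 + x))/2 = (-8 + c)*(3 + x)/2)
I = -8 (I = 72 - 80 = -8)
I*K(47, H(-7, -5)) = -8*(-12 - (-28)*(1 - 5) + (3/2)*47 + (½)*47*(-7*(1 - 5))) = -8*(-12 - (-28)*(-4) + 141/2 + (½)*47*(-7*(-4))) = -8*(-12 - 4*28 + 141/2 + (½)*47*28) = -8*(-12 - 112 + 141/2 + 658) = -8*1209/2 = -4836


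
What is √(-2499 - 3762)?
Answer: I*√6261 ≈ 79.126*I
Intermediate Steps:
√(-2499 - 3762) = √(-6261) = I*√6261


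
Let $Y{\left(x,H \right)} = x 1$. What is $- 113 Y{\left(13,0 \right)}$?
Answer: $-1469$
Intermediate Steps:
$Y{\left(x,H \right)} = x$
$- 113 Y{\left(13,0 \right)} = \left(-113\right) 13 = -1469$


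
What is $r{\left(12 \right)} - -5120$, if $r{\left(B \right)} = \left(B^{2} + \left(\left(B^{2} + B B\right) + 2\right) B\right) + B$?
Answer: $8756$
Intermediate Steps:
$r{\left(B \right)} = B + B^{2} + B \left(2 + 2 B^{2}\right)$ ($r{\left(B \right)} = \left(B^{2} + \left(\left(B^{2} + B^{2}\right) + 2\right) B\right) + B = \left(B^{2} + \left(2 B^{2} + 2\right) B\right) + B = \left(B^{2} + \left(2 + 2 B^{2}\right) B\right) + B = \left(B^{2} + B \left(2 + 2 B^{2}\right)\right) + B = B + B^{2} + B \left(2 + 2 B^{2}\right)$)
$r{\left(12 \right)} - -5120 = 12 \left(3 + 12 + 2 \cdot 12^{2}\right) - -5120 = 12 \left(3 + 12 + 2 \cdot 144\right) + 5120 = 12 \left(3 + 12 + 288\right) + 5120 = 12 \cdot 303 + 5120 = 3636 + 5120 = 8756$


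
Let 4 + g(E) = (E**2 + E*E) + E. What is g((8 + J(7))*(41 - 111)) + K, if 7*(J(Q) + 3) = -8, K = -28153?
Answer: 117373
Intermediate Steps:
J(Q) = -29/7 (J(Q) = -3 + (1/7)*(-8) = -3 - 8/7 = -29/7)
g(E) = -4 + E + 2*E**2 (g(E) = -4 + ((E**2 + E*E) + E) = -4 + ((E**2 + E**2) + E) = -4 + (2*E**2 + E) = -4 + (E + 2*E**2) = -4 + E + 2*E**2)
g((8 + J(7))*(41 - 111)) + K = (-4 + (8 - 29/7)*(41 - 111) + 2*((8 - 29/7)*(41 - 111))**2) - 28153 = (-4 + (27/7)*(-70) + 2*((27/7)*(-70))**2) - 28153 = (-4 - 270 + 2*(-270)**2) - 28153 = (-4 - 270 + 2*72900) - 28153 = (-4 - 270 + 145800) - 28153 = 145526 - 28153 = 117373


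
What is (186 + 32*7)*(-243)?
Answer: -99630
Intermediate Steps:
(186 + 32*7)*(-243) = (186 + 224)*(-243) = 410*(-243) = -99630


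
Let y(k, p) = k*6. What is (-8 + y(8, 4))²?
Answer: 1600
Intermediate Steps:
y(k, p) = 6*k
(-8 + y(8, 4))² = (-8 + 6*8)² = (-8 + 48)² = 40² = 1600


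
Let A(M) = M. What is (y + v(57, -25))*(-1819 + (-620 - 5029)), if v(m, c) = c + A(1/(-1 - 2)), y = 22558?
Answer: -504821864/3 ≈ -1.6827e+8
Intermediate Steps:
v(m, c) = -⅓ + c (v(m, c) = c + 1/(-1 - 2) = c + 1/(-3) = c - ⅓ = -⅓ + c)
(y + v(57, -25))*(-1819 + (-620 - 5029)) = (22558 + (-⅓ - 25))*(-1819 + (-620 - 5029)) = (22558 - 76/3)*(-1819 - 5649) = (67598/3)*(-7468) = -504821864/3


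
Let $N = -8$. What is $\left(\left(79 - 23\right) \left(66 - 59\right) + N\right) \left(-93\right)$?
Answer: $-35712$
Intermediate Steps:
$\left(\left(79 - 23\right) \left(66 - 59\right) + N\right) \left(-93\right) = \left(\left(79 - 23\right) \left(66 - 59\right) - 8\right) \left(-93\right) = \left(56 \cdot 7 - 8\right) \left(-93\right) = \left(392 - 8\right) \left(-93\right) = 384 \left(-93\right) = -35712$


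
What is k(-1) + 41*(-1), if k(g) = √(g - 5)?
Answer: -41 + I*√6 ≈ -41.0 + 2.4495*I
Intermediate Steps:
k(g) = √(-5 + g)
k(-1) + 41*(-1) = √(-5 - 1) + 41*(-1) = √(-6) - 41 = I*√6 - 41 = -41 + I*√6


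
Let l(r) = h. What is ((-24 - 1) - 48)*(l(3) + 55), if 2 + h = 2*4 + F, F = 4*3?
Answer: -5329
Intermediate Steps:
F = 12
h = 18 (h = -2 + (2*4 + 12) = -2 + (8 + 12) = -2 + 20 = 18)
l(r) = 18
((-24 - 1) - 48)*(l(3) + 55) = ((-24 - 1) - 48)*(18 + 55) = (-25 - 48)*73 = -73*73 = -5329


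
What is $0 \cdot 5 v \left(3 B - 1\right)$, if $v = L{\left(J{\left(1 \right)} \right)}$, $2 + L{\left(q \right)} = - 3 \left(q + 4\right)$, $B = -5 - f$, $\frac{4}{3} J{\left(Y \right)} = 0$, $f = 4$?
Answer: $0$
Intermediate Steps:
$J{\left(Y \right)} = 0$ ($J{\left(Y \right)} = \frac{3}{4} \cdot 0 = 0$)
$B = -9$ ($B = -5 - 4 = -9$)
$L{\left(q \right)} = -14 - 3 q$ ($L{\left(q \right)} = -2 - 3 \left(q + 4\right) = -2 - 3 \left(4 + q\right) = -2 - \left(12 + 3 q\right) = -14 - 3 q$)
$v = -14$ ($v = -14 - 0 = -14 + 0 = -14$)
$0 \cdot 5 v \left(3 B - 1\right) = 0 \cdot 5 \left(- 14 \left(3 \left(-9\right) - 1\right)\right) = 0 \left(- 14 \left(-27 - 1\right)\right) = 0 \left(\left(-14\right) \left(-28\right)\right) = 0 \cdot 392 = 0$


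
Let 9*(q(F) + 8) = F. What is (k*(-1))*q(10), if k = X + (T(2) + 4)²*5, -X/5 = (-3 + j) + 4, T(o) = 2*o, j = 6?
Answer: 5890/3 ≈ 1963.3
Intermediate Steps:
X = -35 (X = -5*((-3 + 6) + 4) = -5*(3 + 4) = -5*7 = -35)
q(F) = -8 + F/9
k = 285 (k = -35 + (2*2 + 4)²*5 = -35 + (4 + 4)²*5 = -35 + 8²*5 = -35 + 64*5 = -35 + 320 = 285)
(k*(-1))*q(10) = (285*(-1))*(-8 + (⅑)*10) = -285*(-8 + 10/9) = -285*(-62/9) = 5890/3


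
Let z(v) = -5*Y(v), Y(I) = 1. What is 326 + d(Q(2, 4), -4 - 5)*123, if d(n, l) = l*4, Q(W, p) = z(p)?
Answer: -4102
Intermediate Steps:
z(v) = -5 (z(v) = -5*1 = -5)
Q(W, p) = -5
d(n, l) = 4*l
326 + d(Q(2, 4), -4 - 5)*123 = 326 + (4*(-4 - 5))*123 = 326 + (4*(-9))*123 = 326 - 36*123 = 326 - 4428 = -4102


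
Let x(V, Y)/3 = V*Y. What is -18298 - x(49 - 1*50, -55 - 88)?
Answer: -18727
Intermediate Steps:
x(V, Y) = 3*V*Y (x(V, Y) = 3*(V*Y) = 3*V*Y)
-18298 - x(49 - 1*50, -55 - 88) = -18298 - 3*(49 - 1*50)*(-55 - 88) = -18298 - 3*(49 - 50)*(-143) = -18298 - 3*(-1)*(-143) = -18298 - 1*429 = -18298 - 429 = -18727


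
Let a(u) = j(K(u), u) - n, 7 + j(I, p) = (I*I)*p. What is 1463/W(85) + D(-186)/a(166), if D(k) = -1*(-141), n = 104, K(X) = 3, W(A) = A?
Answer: 678438/39185 ≈ 17.314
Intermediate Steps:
j(I, p) = -7 + p*I² (j(I, p) = -7 + (I*I)*p = -7 + I²*p = -7 + p*I²)
a(u) = -111 + 9*u (a(u) = (-7 + u*3²) - 1*104 = (-7 + u*9) - 104 = (-7 + 9*u) - 104 = -111 + 9*u)
D(k) = 141
1463/W(85) + D(-186)/a(166) = 1463/85 + 141/(-111 + 9*166) = 1463*(1/85) + 141/(-111 + 1494) = 1463/85 + 141/1383 = 1463/85 + 141*(1/1383) = 1463/85 + 47/461 = 678438/39185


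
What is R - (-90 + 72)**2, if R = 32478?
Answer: 32154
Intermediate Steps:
R - (-90 + 72)**2 = 32478 - (-90 + 72)**2 = 32478 - 1*(-18)**2 = 32478 - 1*324 = 32478 - 324 = 32154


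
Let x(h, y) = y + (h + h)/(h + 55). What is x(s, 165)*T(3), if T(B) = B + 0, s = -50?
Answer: 435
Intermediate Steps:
T(B) = B
x(h, y) = y + 2*h/(55 + h) (x(h, y) = y + (2*h)/(55 + h) = y + 2*h/(55 + h))
x(s, 165)*T(3) = ((2*(-50) + 55*165 - 50*165)/(55 - 50))*3 = ((-100 + 9075 - 8250)/5)*3 = ((⅕)*725)*3 = 145*3 = 435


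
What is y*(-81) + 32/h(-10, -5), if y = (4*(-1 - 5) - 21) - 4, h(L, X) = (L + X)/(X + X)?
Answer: 11971/3 ≈ 3990.3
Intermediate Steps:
h(L, X) = (L + X)/(2*X) (h(L, X) = (L + X)/((2*X)) = (L + X)*(1/(2*X)) = (L + X)/(2*X))
y = -49 (y = (4*(-6) - 21) - 4 = (-24 - 21) - 4 = -45 - 4 = -49)
y*(-81) + 32/h(-10, -5) = -49*(-81) + 32/(((½)*(-10 - 5)/(-5))) = 3969 + 32/(((½)*(-⅕)*(-15))) = 3969 + 32/(3/2) = 3969 + 32*(⅔) = 3969 + 64/3 = 11971/3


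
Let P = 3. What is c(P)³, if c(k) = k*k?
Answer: 729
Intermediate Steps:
c(k) = k²
c(P)³ = (3²)³ = 9³ = 729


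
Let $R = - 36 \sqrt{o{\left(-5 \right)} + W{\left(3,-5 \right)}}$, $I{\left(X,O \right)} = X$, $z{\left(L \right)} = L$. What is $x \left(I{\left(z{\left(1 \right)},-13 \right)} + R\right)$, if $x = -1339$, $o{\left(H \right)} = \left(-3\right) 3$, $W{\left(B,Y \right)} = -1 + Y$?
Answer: $-1339 + 48204 i \sqrt{15} \approx -1339.0 + 1.8669 \cdot 10^{5} i$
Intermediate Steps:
$o{\left(H \right)} = -9$
$R = - 36 i \sqrt{15}$ ($R = - 36 \sqrt{-9 - 6} = - 36 \sqrt{-15} = - 36 i \sqrt{15} \approx - 139.43 i$)
$x \left(I{\left(z{\left(1 \right)},-13 \right)} + R\right) = - 1339 \left(1 - 36 i \sqrt{15}\right) = -1339 + 48204 i \sqrt{15}$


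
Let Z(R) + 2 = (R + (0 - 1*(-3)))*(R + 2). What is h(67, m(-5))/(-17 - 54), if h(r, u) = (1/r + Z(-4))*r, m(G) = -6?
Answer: -1/71 ≈ -0.014085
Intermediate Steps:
Z(R) = -2 + (2 + R)*(3 + R) (Z(R) = -2 + (R + (0 - 1*(-3)))*(R + 2) = -2 + (R + (0 + 3))*(2 + R) = -2 + (R + 3)*(2 + R) = -2 + (3 + R)*(2 + R) = -2 + (2 + R)*(3 + R))
h(r, u) = 1 (h(r, u) = (1/r + (4 + (-4)**2 + 5*(-4)))*r = (1/r + (4 + 16 - 20))*r = (1/r + 0)*r = r/r = 1)
h(67, m(-5))/(-17 - 54) = 1/(-17 - 54) = 1/(-71) = 1*(-1/71) = -1/71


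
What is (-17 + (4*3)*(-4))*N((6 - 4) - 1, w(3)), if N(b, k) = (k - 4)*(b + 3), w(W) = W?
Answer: 260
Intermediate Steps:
N(b, k) = (-4 + k)*(3 + b)
(-17 + (4*3)*(-4))*N((6 - 4) - 1, w(3)) = (-17 + (4*3)*(-4))*(-12 - 4*((6 - 4) - 1) + 3*3 + ((6 - 4) - 1)*3) = (-17 + 12*(-4))*(-12 - 4*(2 - 1) + 9 + (2 - 1)*3) = (-17 - 48)*(-12 - 4*1 + 9 + 1*3) = -65*(-12 - 4 + 9 + 3) = -65*(-4) = 260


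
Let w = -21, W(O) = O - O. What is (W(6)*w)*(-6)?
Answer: 0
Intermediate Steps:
W(O) = 0
(W(6)*w)*(-6) = (0*(-21))*(-6) = 0*(-6) = 0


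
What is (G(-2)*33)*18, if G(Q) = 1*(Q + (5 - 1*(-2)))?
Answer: 2970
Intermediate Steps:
G(Q) = 7 + Q (G(Q) = 1*(Q + (5 + 2)) = 1*(Q + 7) = 1*(7 + Q) = 7 + Q)
(G(-2)*33)*18 = ((7 - 2)*33)*18 = (5*33)*18 = 165*18 = 2970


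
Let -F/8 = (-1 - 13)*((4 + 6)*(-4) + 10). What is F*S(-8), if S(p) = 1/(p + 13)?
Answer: -672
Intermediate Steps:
S(p) = 1/(13 + p)
F = -3360 (F = -8*(-1 - 13)*((4 + 6)*(-4) + 10) = -(-112)*(10*(-4) + 10) = -(-112)*(-40 + 10) = -(-112)*(-30) = -8*420 = -3360)
F*S(-8) = -3360/(13 - 8) = -3360/5 = -3360*1/5 = -672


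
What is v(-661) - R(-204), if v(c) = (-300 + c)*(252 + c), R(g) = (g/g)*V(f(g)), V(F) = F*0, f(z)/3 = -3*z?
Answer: 393049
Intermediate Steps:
f(z) = -9*z (f(z) = 3*(-3*z) = -9*z)
V(F) = 0
R(g) = 0 (R(g) = (g/g)*0 = 1*0 = 0)
v(-661) - R(-204) = (-75600 + (-661)² - 48*(-661)) - 1*0 = (-75600 + 436921 + 31728) + 0 = 393049 + 0 = 393049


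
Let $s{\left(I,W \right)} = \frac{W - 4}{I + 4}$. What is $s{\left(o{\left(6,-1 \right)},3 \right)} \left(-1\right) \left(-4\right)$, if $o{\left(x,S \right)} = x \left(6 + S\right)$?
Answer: $- \frac{2}{17} \approx -0.11765$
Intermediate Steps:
$s{\left(I,W \right)} = \frac{-4 + W}{4 + I}$
$s{\left(o{\left(6,-1 \right)},3 \right)} \left(-1\right) \left(-4\right) = \frac{-4 + 3}{4 + 6 \left(6 - 1\right)} \left(-1\right) \left(-4\right) = \frac{1}{4 + 6 \cdot 5} \left(-1\right) \left(-1\right) \left(-4\right) = \frac{1}{4 + 30} \left(-1\right) \left(-1\right) \left(-4\right) = \frac{1}{34} \left(-1\right) \left(-1\right) \left(-4\right) = \left(- \frac{1}{34}\right) \left(-1\right) \left(-4\right) = \frac{1}{34} \left(-4\right) = - \frac{2}{17}$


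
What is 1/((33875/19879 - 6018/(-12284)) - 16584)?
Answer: -122096818/2024585753551 ≈ -6.0307e-5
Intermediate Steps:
1/((33875/19879 - 6018/(-12284)) - 16584) = 1/((33875*(1/19879) - 6018*(-1/12284)) - 16584) = 1/((33875/19879 + 3009/6142) - 16584) = 1/(267876161/122096818 - 16584) = 1/(-2024585753551/122096818) = -122096818/2024585753551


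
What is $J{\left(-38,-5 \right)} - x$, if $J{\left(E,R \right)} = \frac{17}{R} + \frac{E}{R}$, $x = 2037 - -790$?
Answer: $- \frac{14114}{5} \approx -2822.8$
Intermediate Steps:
$x = 2827$ ($x = 2037 + 790 = 2827$)
$J{\left(-38,-5 \right)} - x = \frac{17 - 38}{-5} - 2827 = \left(- \frac{1}{5}\right) \left(-21\right) - 2827 = \frac{21}{5} - 2827 = - \frac{14114}{5}$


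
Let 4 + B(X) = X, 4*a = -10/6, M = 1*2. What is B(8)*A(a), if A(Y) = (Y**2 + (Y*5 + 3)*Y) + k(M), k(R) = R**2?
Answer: 91/6 ≈ 15.167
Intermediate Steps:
M = 2
a = -5/12 (a = (-10/6)/4 = (-10*1/6)/4 = (1/4)*(-5/3) = -5/12 ≈ -0.41667)
B(X) = -4 + X
A(Y) = 4 + Y**2 + Y*(3 + 5*Y) (A(Y) = (Y**2 + (Y*5 + 3)*Y) + 2**2 = (Y**2 + (5*Y + 3)*Y) + 4 = (Y**2 + (3 + 5*Y)*Y) + 4 = (Y**2 + Y*(3 + 5*Y)) + 4 = 4 + Y**2 + Y*(3 + 5*Y))
B(8)*A(a) = (-4 + 8)*(4 + 3*(-5/12) + 6*(-5/12)**2) = 4*(4 - 5/4 + 6*(25/144)) = 4*(4 - 5/4 + 25/24) = 4*(91/24) = 91/6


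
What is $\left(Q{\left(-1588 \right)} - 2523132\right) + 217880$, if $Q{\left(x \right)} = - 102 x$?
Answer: $-2143276$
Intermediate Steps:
$\left(Q{\left(-1588 \right)} - 2523132\right) + 217880 = \left(\left(-102\right) \left(-1588\right) - 2523132\right) + 217880 = \left(161976 - 2523132\right) + 217880 = -2361156 + 217880 = -2143276$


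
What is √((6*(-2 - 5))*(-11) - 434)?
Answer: 2*√7 ≈ 5.2915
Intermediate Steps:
√((6*(-2 - 5))*(-11) - 434) = √((6*(-7))*(-11) - 434) = √(-42*(-11) - 434) = √(462 - 434) = √28 = 2*√7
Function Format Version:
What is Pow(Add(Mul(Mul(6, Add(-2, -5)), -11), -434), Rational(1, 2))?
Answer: Mul(2, Pow(7, Rational(1, 2))) ≈ 5.2915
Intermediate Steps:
Pow(Add(Mul(Mul(6, Add(-2, -5)), -11), -434), Rational(1, 2)) = Pow(Add(Mul(Mul(6, -7), -11), -434), Rational(1, 2)) = Pow(Add(Mul(-42, -11), -434), Rational(1, 2)) = Pow(Add(462, -434), Rational(1, 2)) = Pow(28, Rational(1, 2)) = Mul(2, Pow(7, Rational(1, 2)))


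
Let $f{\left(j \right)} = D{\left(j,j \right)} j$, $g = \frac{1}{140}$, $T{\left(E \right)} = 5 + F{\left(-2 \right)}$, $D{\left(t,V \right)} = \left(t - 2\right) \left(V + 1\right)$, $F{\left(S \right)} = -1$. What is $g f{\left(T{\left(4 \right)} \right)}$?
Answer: $\frac{2}{7} \approx 0.28571$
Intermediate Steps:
$D{\left(t,V \right)} = \left(1 + V\right) \left(-2 + t\right)$ ($D{\left(t,V \right)} = \left(-2 + t\right) \left(1 + V\right) = \left(1 + V\right) \left(-2 + t\right)$)
$T{\left(E \right)} = 4$ ($T{\left(E \right)} = 5 - 1 = 4$)
$g = \frac{1}{140} \approx 0.0071429$
$f{\left(j \right)} = j \left(-2 + j^{2} - j\right)$ ($f{\left(j \right)} = \left(-2 + j - 2 j + j j\right) j = \left(-2 + j - 2 j + j^{2}\right) j = \left(-2 + j^{2} - j\right) j = j \left(-2 + j^{2} - j\right)$)
$g f{\left(T{\left(4 \right)} \right)} = \frac{4 \left(-2 + 4^{2} - 4\right)}{140} = \frac{4 \left(-2 + 16 - 4\right)}{140} = \frac{4 \cdot 10}{140} = \frac{1}{140} \cdot 40 = \frac{2}{7}$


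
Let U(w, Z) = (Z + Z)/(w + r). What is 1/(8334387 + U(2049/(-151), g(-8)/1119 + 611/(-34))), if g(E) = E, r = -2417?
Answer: 6981745368/58188567935650547 ≈ 1.1998e-7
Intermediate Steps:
U(w, Z) = 2*Z/(-2417 + w) (U(w, Z) = (Z + Z)/(w - 2417) = (2*Z)/(-2417 + w) = 2*Z/(-2417 + w))
1/(8334387 + U(2049/(-151), g(-8)/1119 + 611/(-34))) = 1/(8334387 + 2*(-8/1119 + 611/(-34))/(-2417 + 2049/(-151))) = 1/(8334387 + 2*(-8*1/1119 + 611*(-1/34))/(-2417 + 2049*(-1/151))) = 1/(8334387 + 2*(-8/1119 - 611/34)/(-2417 - 2049/151)) = 1/(8334387 + 2*(-683981/38046)/(-367016/151)) = 1/(8334387 + 2*(-683981/38046)*(-151/367016)) = 1/(8334387 + 103281131/6981745368) = 1/(58188567935650547/6981745368) = 6981745368/58188567935650547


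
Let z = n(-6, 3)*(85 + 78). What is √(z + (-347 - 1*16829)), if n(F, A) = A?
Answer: I*√16687 ≈ 129.18*I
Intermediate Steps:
z = 489 (z = 3*(85 + 78) = 3*163 = 489)
√(z + (-347 - 1*16829)) = √(489 + (-347 - 1*16829)) = √(489 + (-347 - 16829)) = √(489 - 17176) = √(-16687) = I*√16687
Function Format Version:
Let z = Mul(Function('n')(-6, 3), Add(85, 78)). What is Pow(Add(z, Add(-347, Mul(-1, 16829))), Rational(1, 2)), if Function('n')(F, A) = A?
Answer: Mul(I, Pow(16687, Rational(1, 2))) ≈ Mul(129.18, I)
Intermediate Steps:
z = 489 (z = Mul(3, Add(85, 78)) = Mul(3, 163) = 489)
Pow(Add(z, Add(-347, Mul(-1, 16829))), Rational(1, 2)) = Pow(Add(489, Add(-347, Mul(-1, 16829))), Rational(1, 2)) = Pow(Add(489, Add(-347, -16829)), Rational(1, 2)) = Pow(Add(489, -17176), Rational(1, 2)) = Pow(-16687, Rational(1, 2)) = Mul(I, Pow(16687, Rational(1, 2)))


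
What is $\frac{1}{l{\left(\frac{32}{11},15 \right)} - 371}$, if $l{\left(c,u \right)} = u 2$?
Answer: $- \frac{1}{341} \approx -0.0029326$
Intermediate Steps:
$l{\left(c,u \right)} = 2 u$
$\frac{1}{l{\left(\frac{32}{11},15 \right)} - 371} = \frac{1}{2 \cdot 15 - 371} = \frac{1}{30 - 371} = \frac{1}{-341} = - \frac{1}{341}$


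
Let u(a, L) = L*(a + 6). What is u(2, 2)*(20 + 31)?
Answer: 816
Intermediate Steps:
u(a, L) = L*(6 + a)
u(2, 2)*(20 + 31) = (2*(6 + 2))*(20 + 31) = (2*8)*51 = 16*51 = 816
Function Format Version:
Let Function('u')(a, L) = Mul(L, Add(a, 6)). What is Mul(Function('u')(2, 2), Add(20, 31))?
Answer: 816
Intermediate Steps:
Function('u')(a, L) = Mul(L, Add(6, a))
Mul(Function('u')(2, 2), Add(20, 31)) = Mul(Mul(2, Add(6, 2)), Add(20, 31)) = Mul(Mul(2, 8), 51) = Mul(16, 51) = 816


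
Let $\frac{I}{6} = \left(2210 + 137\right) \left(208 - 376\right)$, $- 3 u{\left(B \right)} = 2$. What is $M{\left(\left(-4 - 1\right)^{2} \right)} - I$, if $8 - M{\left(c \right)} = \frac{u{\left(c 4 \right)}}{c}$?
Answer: $\frac{177433802}{75} \approx 2.3658 \cdot 10^{6}$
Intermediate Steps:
$u{\left(B \right)} = - \frac{2}{3}$ ($u{\left(B \right)} = \left(- \frac{1}{3}\right) 2 = - \frac{2}{3}$)
$M{\left(c \right)} = 8 + \frac{2}{3 c}$ ($M{\left(c \right)} = 8 - - \frac{2}{3 c} = 8 + \frac{2}{3 c}$)
$I = -2365776$ ($I = 6 \left(2210 + 137\right) \left(208 - 376\right) = 6 \cdot 2347 \left(-168\right) = 6 \left(-394296\right) = -2365776$)
$M{\left(\left(-4 - 1\right)^{2} \right)} - I = \left(8 + \frac{2}{3 \left(-4 - 1\right)^{2}}\right) - -2365776 = \left(8 + \frac{2}{3 \left(-5\right)^{2}}\right) + 2365776 = \left(8 + \frac{2}{3 \cdot 25}\right) + 2365776 = \left(8 + \frac{2}{3} \cdot \frac{1}{25}\right) + 2365776 = \left(8 + \frac{2}{75}\right) + 2365776 = \frac{602}{75} + 2365776 = \frac{177433802}{75}$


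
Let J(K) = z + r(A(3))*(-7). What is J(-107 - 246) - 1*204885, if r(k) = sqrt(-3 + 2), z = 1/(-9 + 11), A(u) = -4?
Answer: -409769/2 - 7*I ≈ -2.0488e+5 - 7.0*I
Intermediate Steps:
z = 1/2 ≈ 0.50000
r(k) = I (r(k) = sqrt(-1) = I)
J(K) = 1/2 - 7*I (J(K) = 1/2 + I*(-7) = 1/2 - 7*I)
J(-107 - 246) - 1*204885 = (1/2 - 7*I) - 1*204885 = (1/2 - 7*I) - 204885 = -409769/2 - 7*I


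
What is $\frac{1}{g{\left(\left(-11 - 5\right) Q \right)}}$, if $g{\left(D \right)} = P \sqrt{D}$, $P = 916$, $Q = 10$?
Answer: $- \frac{i \sqrt{10}}{36640} \approx - 8.6307 \cdot 10^{-5} i$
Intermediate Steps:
$g{\left(D \right)} = 916 \sqrt{D}$
$\frac{1}{g{\left(\left(-11 - 5\right) Q \right)}} = \frac{1}{916 \sqrt{\left(-11 - 5\right) 10}} = \frac{1}{916 \sqrt{\left(-16\right) 10}} = \frac{1}{916 \sqrt{-160}} = \frac{1}{916 \cdot 4 i \sqrt{10}} = \frac{1}{3664 i \sqrt{10}} = - \frac{i \sqrt{10}}{36640}$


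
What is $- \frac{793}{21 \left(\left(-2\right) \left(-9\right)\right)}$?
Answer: $- \frac{793}{378} \approx -2.0979$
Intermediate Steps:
$- \frac{793}{21 \left(\left(-2\right) \left(-9\right)\right)} = - \frac{793}{21 \cdot 18} = - \frac{793}{378}$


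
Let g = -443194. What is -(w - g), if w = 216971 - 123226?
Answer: -536939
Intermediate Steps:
w = 93745
-(w - g) = -(93745 - 1*(-443194)) = -(93745 + 443194) = -1*536939 = -536939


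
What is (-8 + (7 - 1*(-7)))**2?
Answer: 36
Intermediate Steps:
(-8 + (7 - 1*(-7)))**2 = (-8 + (7 + 7))**2 = (-8 + 14)**2 = 6**2 = 36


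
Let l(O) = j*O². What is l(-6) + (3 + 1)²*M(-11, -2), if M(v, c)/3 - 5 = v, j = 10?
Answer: 72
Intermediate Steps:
M(v, c) = 15 + 3*v
l(O) = 10*O²
l(-6) + (3 + 1)²*M(-11, -2) = 10*(-6)² + (3 + 1)²*(15 + 3*(-11)) = 10*36 + 4²*(15 - 33) = 360 + 16*(-18) = 360 - 288 = 72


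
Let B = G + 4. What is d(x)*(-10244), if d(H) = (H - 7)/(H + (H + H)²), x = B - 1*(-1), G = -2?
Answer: 3152/3 ≈ 1050.7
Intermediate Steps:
B = 2 (B = -2 + 4 = 2)
x = 3 (x = 2 - 1*(-1) = 2 + 1 = 3)
d(H) = (-7 + H)/(H + 4*H²) (d(H) = (-7 + H)/(H + (2*H)²) = (-7 + H)/(H + 4*H²))
d(x)*(-10244) = ((-7 + 3)/(3*(1 + 4*3)))*(-10244) = ((⅓)*(-4)/(1 + 12))*(-10244) = ((⅓)*(-4)/13)*(-10244) = ((⅓)*(1/13)*(-4))*(-10244) = -4/39*(-10244) = 3152/3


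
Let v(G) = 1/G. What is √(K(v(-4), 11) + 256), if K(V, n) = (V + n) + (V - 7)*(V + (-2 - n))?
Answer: 3*√645/4 ≈ 19.048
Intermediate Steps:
K(V, n) = V + n + (-7 + V)*(-2 + V - n) (K(V, n) = (V + n) + (-7 + V)*(-2 + V - n) = V + n + (-7 + V)*(-2 + V - n))
√(K(v(-4), 11) + 256) = √((14 + (1/(-4))² - 8/(-4) + 8*11 - 1*11/(-4)) + 256) = √((14 + (-¼)² - 8*(-¼) + 88 - 1*(-¼)*11) + 256) = √((14 + 1/16 + 2 + 88 + 11/4) + 256) = √(1709/16 + 256) = √(5805/16) = 3*√645/4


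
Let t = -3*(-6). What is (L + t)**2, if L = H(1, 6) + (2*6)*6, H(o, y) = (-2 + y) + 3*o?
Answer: 9409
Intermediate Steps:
H(o, y) = -2 + y + 3*o
t = 18
L = 79 (L = (-2 + 6 + 3*1) + (2*6)*6 = (-2 + 6 + 3) + 12*6 = 7 + 72 = 79)
(L + t)**2 = (79 + 18)**2 = 97**2 = 9409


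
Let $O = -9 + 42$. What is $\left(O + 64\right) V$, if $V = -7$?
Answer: $-679$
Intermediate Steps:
$O = 33$
$\left(O + 64\right) V = \left(33 + 64\right) \left(-7\right) = 97 \left(-7\right) = -679$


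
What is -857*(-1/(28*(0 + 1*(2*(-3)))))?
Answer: -857/168 ≈ -5.1012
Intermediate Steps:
-857*(-1/(28*(0 + 1*(2*(-3))))) = -857*(-1/(28*(0 + 1*(-6)))) = -857*(-1/(28*(0 - 6))) = -857/((-28*(-6))) = -857/168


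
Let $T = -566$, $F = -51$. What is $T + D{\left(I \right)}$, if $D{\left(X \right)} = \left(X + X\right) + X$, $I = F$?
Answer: $-719$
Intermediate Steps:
$I = -51$
$D{\left(X \right)} = 3 X$ ($D{\left(X \right)} = 2 X + X = 3 X$)
$T + D{\left(I \right)} = -566 + 3 \left(-51\right) = -566 - 153 = -719$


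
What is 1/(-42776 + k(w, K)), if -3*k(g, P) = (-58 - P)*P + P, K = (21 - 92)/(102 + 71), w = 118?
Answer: -89787/3841423802 ≈ -2.3373e-5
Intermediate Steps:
K = -71/173 ≈ -0.41040
k(g, P) = -P/3 - P*(-58 - P)/3 (k(g, P) = -((-58 - P)*P + P)/3 = -(P*(-58 - P) + P)/3 = -(P + P*(-58 - P))/3 = -P/3 - P*(-58 - P)/3)
1/(-42776 + k(w, K)) = 1/(-42776 + (⅓)*(-71/173)*(57 - 71/173)) = 1/(-42776 + (⅓)*(-71/173)*(9790/173)) = 1/(-42776 - 695090/89787) = 1/(-3841423802/89787) = -89787/3841423802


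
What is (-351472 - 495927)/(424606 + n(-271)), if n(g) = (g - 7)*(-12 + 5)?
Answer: -121057/60936 ≈ -1.9866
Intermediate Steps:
n(g) = 49 - 7*g (n(g) = (-7 + g)*(-7) = 49 - 7*g)
(-351472 - 495927)/(424606 + n(-271)) = (-351472 - 495927)/(424606 + (49 - 7*(-271))) = -847399/(424606 + (49 + 1897)) = -847399/(424606 + 1946) = -847399/426552 = -847399*1/426552 = -121057/60936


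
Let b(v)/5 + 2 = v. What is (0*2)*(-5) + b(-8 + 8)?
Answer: -10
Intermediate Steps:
b(v) = -10 + 5*v
(0*2)*(-5) + b(-8 + 8) = (0*2)*(-5) + (-10 + 5*(-8 + 8)) = 0*(-5) + (-10 + 5*0) = 0 + (-10 + 0) = 0 - 10 = -10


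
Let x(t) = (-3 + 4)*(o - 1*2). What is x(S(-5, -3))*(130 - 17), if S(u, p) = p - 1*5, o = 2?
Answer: 0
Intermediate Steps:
S(u, p) = -5 + p (S(u, p) = p - 5 = -5 + p)
x(t) = 0 (x(t) = (-3 + 4)*(2 - 1*2) = 1*(2 - 2) = 1*0 = 0)
x(S(-5, -3))*(130 - 17) = 0*(130 - 17) = 0*113 = 0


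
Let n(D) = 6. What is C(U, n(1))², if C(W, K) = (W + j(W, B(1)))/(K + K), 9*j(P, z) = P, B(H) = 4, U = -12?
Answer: 100/81 ≈ 1.2346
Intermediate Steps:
j(P, z) = P/9
C(W, K) = 5*W/(9*K) (C(W, K) = (W + W/9)/(K + K) = (10*W/9)/((2*K)) = (10*W/9)*(1/(2*K)) = 5*W/(9*K))
C(U, n(1))² = ((5/9)*(-12)/6)² = ((5/9)*(-12)*(⅙))² = (-10/9)² = 100/81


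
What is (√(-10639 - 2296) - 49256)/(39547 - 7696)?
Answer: -49256/31851 + I*√12935/31851 ≈ -1.5465 + 0.0035708*I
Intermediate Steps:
(√(-10639 - 2296) - 49256)/(39547 - 7696) = (√(-12935) - 49256)/31851 = (I*√12935 - 49256)*(1/31851) = (-49256 + I*√12935)*(1/31851) = -49256/31851 + I*√12935/31851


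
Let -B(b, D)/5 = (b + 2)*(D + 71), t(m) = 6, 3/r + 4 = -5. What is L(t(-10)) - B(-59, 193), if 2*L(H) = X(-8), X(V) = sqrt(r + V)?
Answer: -75240 + 5*I*sqrt(3)/6 ≈ -75240.0 + 1.4434*I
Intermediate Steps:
r = -1/3 (r = 3/(-4 - 5) = 3/(-9) = 3*(-1/9) = -1/3 ≈ -0.33333)
B(b, D) = -5*(2 + b)*(71 + D) (B(b, D) = -5*(b + 2)*(D + 71) = -5*(2 + b)*(71 + D))
X(V) = sqrt(-1/3 + V)
L(H) = 5*I*sqrt(3)/6 (L(H) = (sqrt(-3 + 9*(-8))/3)/2 = (sqrt(-3 - 72)/3)/2 = (sqrt(-75)/3)/2 = ((5*I*sqrt(3))/3)/2 = (5*I*sqrt(3)/3)/2 = 5*I*sqrt(3)/6)
L(t(-10)) - B(-59, 193) = 5*I*sqrt(3)/6 - (-710 - 355*(-59) - 10*193 - 5*193*(-59)) = 5*I*sqrt(3)/6 - (-710 + 20945 - 1930 + 56935) = 5*I*sqrt(3)/6 - 1*75240 = 5*I*sqrt(3)/6 - 75240 = -75240 + 5*I*sqrt(3)/6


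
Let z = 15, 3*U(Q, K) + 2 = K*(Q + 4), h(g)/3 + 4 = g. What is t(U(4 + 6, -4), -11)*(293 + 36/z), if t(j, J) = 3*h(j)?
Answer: -62034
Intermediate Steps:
h(g) = -12 + 3*g
U(Q, K) = -2/3 + K*(4 + Q)/3 (U(Q, K) = -2/3 + (K*(Q + 4))/3 = -2/3 + (K*(4 + Q))/3 = -2/3 + K*(4 + Q)/3)
t(j, J) = -36 + 9*j (t(j, J) = 3*(-12 + 3*j) = -36 + 9*j)
t(U(4 + 6, -4), -11)*(293 + 36/z) = (-36 + 9*(-2/3 + (4/3)*(-4) + (1/3)*(-4)*(4 + 6)))*(293 + 36/15) = (-36 + 9*(-2/3 - 16/3 + (1/3)*(-4)*10))*(293 + 36*(1/15)) = (-36 + 9*(-2/3 - 16/3 - 40/3))*(293 + 12/5) = (-36 + 9*(-58/3))*(1477/5) = (-36 - 174)*(1477/5) = -210*1477/5 = -62034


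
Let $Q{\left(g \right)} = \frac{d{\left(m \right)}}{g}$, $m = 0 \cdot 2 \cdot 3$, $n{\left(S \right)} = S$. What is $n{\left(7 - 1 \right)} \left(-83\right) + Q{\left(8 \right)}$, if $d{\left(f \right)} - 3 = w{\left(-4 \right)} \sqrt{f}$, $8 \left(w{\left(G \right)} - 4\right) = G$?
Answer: $- \frac{3981}{8} \approx -497.63$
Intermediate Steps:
$w{\left(G \right)} = 4 + \frac{G}{8}$
$m = 0$ ($m = 0 \cdot 3 = 0$)
$d{\left(f \right)} = 3 + \frac{7 \sqrt{f}}{2}$ ($d{\left(f \right)} = 3 + \left(4 + \frac{1}{8} \left(-4\right)\right) \sqrt{f} = 3 + \left(4 - \frac{1}{2}\right) \sqrt{f} = 3 + \frac{7 \sqrt{f}}{2}$)
$Q{\left(g \right)} = \frac{3}{g}$ ($Q{\left(g \right)} = \frac{3 + \frac{7 \sqrt{0}}{2}}{g} = \frac{3 + \frac{7}{2} \cdot 0}{g} = \frac{3 + 0}{g} = \frac{3}{g}$)
$n{\left(7 - 1 \right)} \left(-83\right) + Q{\left(8 \right)} = \left(7 - 1\right) \left(-83\right) + \frac{3}{8} = 6 \left(-83\right) + 3 \cdot \frac{1}{8} = -498 + \frac{3}{8} = - \frac{3981}{8}$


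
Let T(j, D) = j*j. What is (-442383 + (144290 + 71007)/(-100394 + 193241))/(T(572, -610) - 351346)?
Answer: 20536859552/1121684607 ≈ 18.309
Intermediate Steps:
T(j, D) = j²
(-442383 + (144290 + 71007)/(-100394 + 193241))/(T(572, -610) - 351346) = (-442383 + (144290 + 71007)/(-100394 + 193241))/(572² - 351346) = (-442383 + 215297/92847)/(327184 - 351346) = (-442383 + 215297*(1/92847))/(-24162) = (-442383 + 215297/92847)*(-1/24162) = -41073719104/92847*(-1/24162) = 20536859552/1121684607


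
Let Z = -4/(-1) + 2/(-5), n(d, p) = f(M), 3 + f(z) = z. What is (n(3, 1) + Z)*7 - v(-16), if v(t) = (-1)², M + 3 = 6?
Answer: 121/5 ≈ 24.200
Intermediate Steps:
M = 3 (M = -3 + 6 = 3)
v(t) = 1
f(z) = -3 + z
n(d, p) = 0 (n(d, p) = -3 + 3 = 0)
Z = 18/5 (Z = -4*(-1) + 2*(-⅕) = 4 - ⅖ = 18/5 ≈ 3.6000)
(n(3, 1) + Z)*7 - v(-16) = (0 + 18/5)*7 - 1*1 = (18/5)*7 - 1 = 126/5 - 1 = 121/5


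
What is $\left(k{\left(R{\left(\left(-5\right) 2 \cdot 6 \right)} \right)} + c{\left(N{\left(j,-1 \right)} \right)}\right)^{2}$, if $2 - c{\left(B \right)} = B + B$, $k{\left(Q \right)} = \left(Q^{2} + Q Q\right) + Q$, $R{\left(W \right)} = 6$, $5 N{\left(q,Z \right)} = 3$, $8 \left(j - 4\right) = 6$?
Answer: $\frac{155236}{25} \approx 6209.4$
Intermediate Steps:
$j = \frac{19}{4}$ ($j = 4 + \frac{1}{8} \cdot 6 = 4 + \frac{3}{4} = \frac{19}{4} \approx 4.75$)
$N{\left(q,Z \right)} = \frac{3}{5}$ ($N{\left(q,Z \right)} = \frac{1}{5} \cdot 3 = \frac{3}{5}$)
$k{\left(Q \right)} = Q + 2 Q^{2}$ ($k{\left(Q \right)} = \left(Q^{2} + Q^{2}\right) + Q = 2 Q^{2} + Q = Q + 2 Q^{2}$)
$c{\left(B \right)} = 2 - 2 B$ ($c{\left(B \right)} = 2 - \left(B + B\right) = 2 - 2 B$)
$\left(k{\left(R{\left(\left(-5\right) 2 \cdot 6 \right)} \right)} + c{\left(N{\left(j,-1 \right)} \right)}\right)^{2} = \left(6 \left(1 + 2 \cdot 6\right) + \left(2 - \frac{6}{5}\right)\right)^{2} = \left(6 \left(1 + 12\right) + \left(2 - \frac{6}{5}\right)\right)^{2} = \left(6 \cdot 13 + \frac{4}{5}\right)^{2} = \left(78 + \frac{4}{5}\right)^{2} = \left(\frac{394}{5}\right)^{2} = \frac{155236}{25}$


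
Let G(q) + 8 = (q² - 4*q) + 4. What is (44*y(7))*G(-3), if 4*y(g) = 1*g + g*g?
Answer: 10472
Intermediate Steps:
y(g) = g/4 + g²/4 (y(g) = (1*g + g*g)/4 = (g + g²)/4 = g/4 + g²/4)
G(q) = -4 + q² - 4*q (G(q) = -8 + ((q² - 4*q) + 4) = -8 + (4 + q² - 4*q) = -4 + q² - 4*q)
(44*y(7))*G(-3) = (44*((¼)*7*(1 + 7)))*(-4 + (-3)² - 4*(-3)) = (44*((¼)*7*8))*(-4 + 9 + 12) = (44*14)*17 = 616*17 = 10472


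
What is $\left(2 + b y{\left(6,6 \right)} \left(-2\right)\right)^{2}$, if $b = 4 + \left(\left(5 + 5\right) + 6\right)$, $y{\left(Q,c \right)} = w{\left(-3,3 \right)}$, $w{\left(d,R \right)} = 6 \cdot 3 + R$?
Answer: $702244$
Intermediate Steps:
$w{\left(d,R \right)} = 18 + R$
$y{\left(Q,c \right)} = 21$ ($y{\left(Q,c \right)} = 18 + 3 = 21$)
$b = 20$ ($b = 4 + \left(10 + 6\right) = 4 + 16 = 20$)
$\left(2 + b y{\left(6,6 \right)} \left(-2\right)\right)^{2} = \left(2 + 20 \cdot 21 \left(-2\right)\right)^{2} = \left(2 + 20 \left(-42\right)\right)^{2} = \left(2 - 840\right)^{2} = \left(-838\right)^{2} = 702244$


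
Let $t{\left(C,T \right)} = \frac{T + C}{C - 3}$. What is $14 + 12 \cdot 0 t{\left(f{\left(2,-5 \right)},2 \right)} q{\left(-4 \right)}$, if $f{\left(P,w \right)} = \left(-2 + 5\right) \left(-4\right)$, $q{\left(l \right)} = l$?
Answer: $14$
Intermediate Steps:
$f{\left(P,w \right)} = -12$ ($f{\left(P,w \right)} = 3 \left(-4\right) = -12$)
$t{\left(C,T \right)} = \frac{C + T}{-3 + C}$
$14 + 12 \cdot 0 t{\left(f{\left(2,-5 \right)},2 \right)} q{\left(-4 \right)} = 14 + 12 \cdot 0 \frac{-12 + 2}{-3 - 12} \left(-4\right) = 14 + 12 \cdot 0 \frac{1}{-15} \left(-10\right) \left(-4\right) = 14 + 12 \cdot 0 \left(\left(- \frac{1}{15}\right) \left(-10\right)\right) \left(-4\right) = 14 + 12 \cdot 0 \cdot \frac{2}{3} \left(-4\right) = 14 + 12 \cdot 0 \left(-4\right) = 14 + 12 \cdot 0 = 14 + 0 = 14$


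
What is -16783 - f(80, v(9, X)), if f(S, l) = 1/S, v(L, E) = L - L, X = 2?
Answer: -1342641/80 ≈ -16783.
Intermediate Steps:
v(L, E) = 0
-16783 - f(80, v(9, X)) = -16783 - 1/80 = -1342641/80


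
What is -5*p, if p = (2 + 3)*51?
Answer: -1275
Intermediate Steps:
p = 255 (p = 5*51 = 255)
-5*p = -5*255 = -1275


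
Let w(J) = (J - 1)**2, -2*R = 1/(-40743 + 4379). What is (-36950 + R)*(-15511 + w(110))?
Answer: 4877448772185/36364 ≈ 1.3413e+8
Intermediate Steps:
R = 1/72728 (R = -1/(2*(-40743 + 4379)) = -1/2/(-36364) = -1/2*(-1/36364) = 1/72728 ≈ 1.3750e-5)
w(J) = (-1 + J)**2
(-36950 + R)*(-15511 + w(110)) = (-36950 + 1/72728)*(-15511 + (-1 + 110)**2) = -2687299599*(-15511 + 109**2)/72728 = -2687299599*(-15511 + 11881)/72728 = -2687299599/72728*(-3630) = 4877448772185/36364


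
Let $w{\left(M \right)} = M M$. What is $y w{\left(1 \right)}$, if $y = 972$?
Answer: $972$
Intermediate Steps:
$w{\left(M \right)} = M^{2}$
$y w{\left(1 \right)} = 972 \cdot 1^{2} = 972 \cdot 1 = 972$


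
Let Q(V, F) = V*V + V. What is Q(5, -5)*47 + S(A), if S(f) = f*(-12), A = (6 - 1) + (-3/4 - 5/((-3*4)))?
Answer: 1354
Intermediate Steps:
A = 14/3 (A = 5 + (-3*¼ - 5/(-12)) = 5 + (-¾ - 5*(-1/12)) = 5 + (-¾ + 5/12) = 5 - ⅓ = 14/3 ≈ 4.6667)
S(f) = -12*f
Q(V, F) = V + V² (Q(V, F) = V² + V = V + V²)
Q(5, -5)*47 + S(A) = (5*(1 + 5))*47 - 12*14/3 = (5*6)*47 - 56 = 30*47 - 56 = 1410 - 56 = 1354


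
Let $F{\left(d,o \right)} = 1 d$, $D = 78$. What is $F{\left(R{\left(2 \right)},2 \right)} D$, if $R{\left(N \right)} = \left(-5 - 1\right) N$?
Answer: $-936$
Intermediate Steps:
$R{\left(N \right)} = - 6 N$
$F{\left(d,o \right)} = d$
$F{\left(R{\left(2 \right)},2 \right)} D = \left(-6\right) 2 \cdot 78 = \left(-12\right) 78 = -936$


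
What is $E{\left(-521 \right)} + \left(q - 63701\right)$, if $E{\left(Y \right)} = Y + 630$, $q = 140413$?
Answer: $76821$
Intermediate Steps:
$E{\left(Y \right)} = 630 + Y$
$E{\left(-521 \right)} + \left(q - 63701\right) = \left(630 - 521\right) + \left(140413 - 63701\right) = 109 + \left(140413 - 63701\right) = 109 + 76712 = 76821$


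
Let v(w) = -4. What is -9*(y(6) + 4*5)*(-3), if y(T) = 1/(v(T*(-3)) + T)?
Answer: 1107/2 ≈ 553.50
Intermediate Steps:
y(T) = 1/(-4 + T)
-9*(y(6) + 4*5)*(-3) = -9*(1/(-4 + 6) + 4*5)*(-3) = -9*(1/2 + 20)*(-3) = -9*(½ + 20)*(-3) = -9*41/2*(-3) = -369/2*(-3) = 1107/2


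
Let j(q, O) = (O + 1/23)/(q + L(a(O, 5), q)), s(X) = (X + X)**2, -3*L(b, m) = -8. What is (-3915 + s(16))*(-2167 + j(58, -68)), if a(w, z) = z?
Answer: 3748285163/598 ≈ 6.2680e+6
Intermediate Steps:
L(b, m) = 8/3 (L(b, m) = -1/3*(-8) = 8/3)
s(X) = 4*X**2 (s(X) = (2*X)**2 = 4*X**2)
j(q, O) = (1/23 + O)/(8/3 + q) (j(q, O) = (O + 1/23)/(q + 8/3) = (O + 1/23)/(8/3 + q) = (1/23 + O)/(8/3 + q))
(-3915 + s(16))*(-2167 + j(58, -68)) = (-3915 + 4*16**2)*(-2167 + 3*(1 + 23*(-68))/(23*(8 + 3*58))) = (-3915 + 4*256)*(-2167 + 3*(1 - 1564)/(23*(8 + 174))) = (-3915 + 1024)*(-2167 + (3/23)*(-1563)/182) = -2891*(-2167 + (3/23)*(1/182)*(-1563)) = -2891*(-2167 - 4689/4186) = -2891*(-9075751/4186) = 3748285163/598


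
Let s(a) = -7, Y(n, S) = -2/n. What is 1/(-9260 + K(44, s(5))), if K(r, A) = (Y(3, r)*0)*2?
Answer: -1/9260 ≈ -0.00010799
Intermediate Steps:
K(r, A) = 0 (K(r, A) = (-2/3*0)*2 = (-2*1/3*0)*2 = -2/3*0*2 = 0*2 = 0)
1/(-9260 + K(44, s(5))) = 1/(-9260 + 0) = 1/(-9260) = -1/9260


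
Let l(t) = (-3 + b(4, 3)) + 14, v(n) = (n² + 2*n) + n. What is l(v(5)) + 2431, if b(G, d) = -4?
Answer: 2438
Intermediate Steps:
v(n) = n² + 3*n
l(t) = 7 (l(t) = (-3 - 4) + 14 = -7 + 14 = 7)
l(v(5)) + 2431 = 7 + 2431 = 2438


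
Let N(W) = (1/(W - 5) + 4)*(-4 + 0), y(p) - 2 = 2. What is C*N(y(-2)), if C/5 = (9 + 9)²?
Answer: -19440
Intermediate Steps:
y(p) = 4 (y(p) = 2 + 2 = 4)
C = 1620 (C = 5*(9 + 9)² = 5*18² = 5*324 = 1620)
N(W) = -16 - 4/(-5 + W) (N(W) = (1/(-5 + W) + 4)*(-4) = (4 + 1/(-5 + W))*(-4) = -16 - 4/(-5 + W))
C*N(y(-2)) = 1620*(4*(19 - 4*4)/(-5 + 4)) = 1620*(4*(19 - 16)/(-1)) = 1620*(4*(-1)*3) = 1620*(-12) = -19440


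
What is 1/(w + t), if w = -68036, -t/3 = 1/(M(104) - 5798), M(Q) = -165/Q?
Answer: -603157/41036389340 ≈ -1.4698e-5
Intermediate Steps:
t = 312/603157 (t = -3/(-165/104 - 5798) = -3/(-603157/104) = -3*(-104/603157) = 312/603157 ≈ 0.00051728)
1/(w + t) = 1/(-68036 + 312/603157) = 1/(-41036389340/603157) = -603157/41036389340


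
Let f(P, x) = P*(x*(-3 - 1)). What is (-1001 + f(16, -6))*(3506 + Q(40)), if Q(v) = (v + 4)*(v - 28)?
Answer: -2488978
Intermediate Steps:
Q(v) = (-28 + v)*(4 + v) (Q(v) = (4 + v)*(-28 + v) = (-28 + v)*(4 + v))
f(P, x) = -4*P*x (f(P, x) = P*(x*(-4)) = P*(-4*x) = -4*P*x)
(-1001 + f(16, -6))*(3506 + Q(40)) = (-1001 - 4*16*(-6))*(3506 + (-112 + 40² - 24*40)) = (-1001 + 384)*(3506 + (-112 + 1600 - 960)) = -617*(3506 + 528) = -617*4034 = -2488978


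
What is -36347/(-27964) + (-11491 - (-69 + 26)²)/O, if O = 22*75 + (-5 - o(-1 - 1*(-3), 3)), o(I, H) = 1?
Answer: -78321323/11493204 ≈ -6.8146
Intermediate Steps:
O = 1644 (O = 22*75 + (-5 - 1*1) = 1650 + (-5 - 1) = 1650 - 6 = 1644)
-36347/(-27964) + (-11491 - (-69 + 26)²)/O = -36347/(-27964) + (-11491 - (-69 + 26)²)/1644 = -36347*(-1/27964) + (-11491 - 1*(-43)²)*(1/1644) = 36347/27964 + (-11491 - 1*1849)*(1/1644) = 36347/27964 + (-11491 - 1849)*(1/1644) = 36347/27964 - 13340*1/1644 = 36347/27964 - 3335/411 = -78321323/11493204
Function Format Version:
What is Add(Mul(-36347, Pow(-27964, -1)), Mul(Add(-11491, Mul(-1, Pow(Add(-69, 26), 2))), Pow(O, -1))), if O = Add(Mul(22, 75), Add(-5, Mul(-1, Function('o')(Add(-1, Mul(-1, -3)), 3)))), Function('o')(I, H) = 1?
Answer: Rational(-78321323, 11493204) ≈ -6.8146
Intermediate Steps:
O = 1644 (O = Add(Mul(22, 75), Add(-5, Mul(-1, 1))) = Add(1650, Add(-5, -1)) = Add(1650, -6) = 1644)
Add(Mul(-36347, Pow(-27964, -1)), Mul(Add(-11491, Mul(-1, Pow(Add(-69, 26), 2))), Pow(O, -1))) = Add(Mul(-36347, Pow(-27964, -1)), Mul(Add(-11491, Mul(-1, Pow(Add(-69, 26), 2))), Pow(1644, -1))) = Add(Mul(-36347, Rational(-1, 27964)), Mul(Add(-11491, Mul(-1, Pow(-43, 2))), Rational(1, 1644))) = Add(Rational(36347, 27964), Mul(Add(-11491, Mul(-1, 1849)), Rational(1, 1644))) = Add(Rational(36347, 27964), Mul(Add(-11491, -1849), Rational(1, 1644))) = Add(Rational(36347, 27964), Mul(-13340, Rational(1, 1644))) = Add(Rational(36347, 27964), Rational(-3335, 411)) = Rational(-78321323, 11493204)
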